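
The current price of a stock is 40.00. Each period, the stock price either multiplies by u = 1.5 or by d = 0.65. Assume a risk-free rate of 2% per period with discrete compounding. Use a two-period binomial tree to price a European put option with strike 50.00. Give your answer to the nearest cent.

15.34

Risk-neutral probability p = (1 + 0.02 − 0.65)/(1.5 − 0.65) = 0.3700/0.8500 = 0.4353
Terminal stock prices: S_uu = 90, S_ud = 39, S_dd = 16.9
Terminal payoffs (K − S): max(-40, 0) = 0, max(11, 0) = 11, max(33.1, 0) = 33.1
Node u (S = 60): V_u = 1/1.02·[0.4353·0.0000 + 0.5647·11.0000] = 6.0900
Node d (S = 26): V_d = 1/1.02·[0.4353·11.0000 + 0.5647·33.1000] = 23.0196
Node 0 (S = 40): V_0 = 1/1.02·[0.4353·6.0900 + 0.5647·23.0196] = 15.3434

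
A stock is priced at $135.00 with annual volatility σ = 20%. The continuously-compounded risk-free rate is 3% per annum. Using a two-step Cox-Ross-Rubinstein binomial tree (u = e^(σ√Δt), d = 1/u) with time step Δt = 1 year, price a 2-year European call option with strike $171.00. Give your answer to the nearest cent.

$7.91

CRR parameters: u = e^(σ√Δt) = e^(0.2·√1) = 1.2214, d = 1/u = 0.8187
Per-period rate: rΔt = 0.03·1 = 0.03, so R = e^0.03 = 1.0305
Risk-neutral probability p = (e^0.03 − 0.8187)/(1.2214 − 0.8187) = 0.2117/0.4027 = 0.5258
Terminal stock prices: S_uu = 201.4, S_ud = 135, S_dd = 90.49
Terminal payoffs (S − K): max(30.4, 0) = 30.4, max(-36, 0) = 0, max(-80.51, 0) = 0
Node u (S = 164.9): V_u = e^(−0.03)·[0.5258·30.3963 + 0.4742·0.0000] = 15.5100
Node d (S = 110.5): V_d = e^(−0.03)·[0.5258·0.0000 + 0.4742·0.0000] = 0.0000
Node 0 (S = 135): V_0 = e^(−0.03)·[0.5258·15.5100 + 0.4742·0.0000] = 7.9141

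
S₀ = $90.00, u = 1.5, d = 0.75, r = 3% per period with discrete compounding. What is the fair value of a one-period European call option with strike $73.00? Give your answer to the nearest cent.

Risk-neutral probability p = (1 + 0.03 − 0.75)/(1.5 − 0.75) = 0.2800/0.7500 = 0.3733
Terminal stock prices: S_u = 135, S_d = 67.5
Terminal payoffs (S − K): max(62, 0) = 62, max(-5.5, 0) = 0
Node 0 (S = 90): V_0 = 1/1.03·[0.3733·62.0000 + 0.6267·0.0000] = 22.4725

$22.47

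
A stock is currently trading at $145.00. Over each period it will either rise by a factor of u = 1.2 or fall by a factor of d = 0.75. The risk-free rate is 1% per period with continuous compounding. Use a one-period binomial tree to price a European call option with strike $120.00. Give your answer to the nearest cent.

$30.90

Risk-neutral probability p = (e^0.01 − 0.75)/(1.2 − 0.75) = 0.2601/0.4500 = 0.5779
Terminal stock prices: S_u = 174, S_d = 108.8
Terminal payoffs (S − K): max(54, 0) = 54, max(-11.25, 0) = 0
Node 0 (S = 145): V_0 = e^(−0.01)·[0.5779·54.0000 + 0.4221·0.0000] = 30.8955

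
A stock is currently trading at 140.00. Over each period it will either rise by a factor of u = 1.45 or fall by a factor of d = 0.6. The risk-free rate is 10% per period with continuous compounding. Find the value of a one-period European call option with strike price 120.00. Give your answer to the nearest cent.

44.63

Risk-neutral probability p = (e^0.1 − 0.6)/(1.45 − 0.6) = 0.5052/0.8500 = 0.5943
Terminal stock prices: S_u = 203, S_d = 84
Terminal payoffs (S − K): max(83, 0) = 83, max(-36, 0) = 0
Node 0 (S = 140): V_0 = e^(−0.1)·[0.5943·83.0000 + 0.4057·0.0000] = 44.6342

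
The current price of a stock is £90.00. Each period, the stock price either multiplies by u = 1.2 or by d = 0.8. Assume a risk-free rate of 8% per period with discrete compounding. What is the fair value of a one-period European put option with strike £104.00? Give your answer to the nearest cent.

£8.89

Risk-neutral probability p = (1 + 0.08 − 0.8)/(1.2 − 0.8) = 0.2800/0.4000 = 0.7000
Terminal stock prices: S_u = 108, S_d = 72
Terminal payoffs (K − S): max(-4, 0) = 0, max(32, 0) = 32
Node 0 (S = 90): V_0 = 1/1.08·[0.7000·0.0000 + 0.3000·32.0000] = 8.8889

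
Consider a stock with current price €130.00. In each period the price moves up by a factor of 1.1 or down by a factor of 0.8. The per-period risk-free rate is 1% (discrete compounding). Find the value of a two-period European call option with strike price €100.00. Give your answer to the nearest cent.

€33.45

Risk-neutral probability p = (1 + 0.01 − 0.8)/(1.1 − 0.8) = 0.2100/0.3000 = 0.7000
Terminal stock prices: S_uu = 157.3, S_ud = 114.4, S_dd = 83.2
Terminal payoffs (S − K): max(57.3, 0) = 57.3, max(14.4, 0) = 14.4, max(-16.8, 0) = 0
Node u (S = 143): V_u = 1/1.01·[0.7000·57.3000 + 0.3000·14.4000] = 43.9901
Node d (S = 104): V_d = 1/1.01·[0.7000·14.4000 + 0.3000·0.0000] = 9.9802
Node 0 (S = 130): V_0 = 1/1.01·[0.7000·43.9901 + 0.3000·9.9802] = 33.4526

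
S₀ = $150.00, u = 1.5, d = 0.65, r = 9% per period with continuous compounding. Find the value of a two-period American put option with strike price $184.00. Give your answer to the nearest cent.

Risk-neutral probability p = (e^0.09 − 0.65)/(1.5 − 0.65) = 0.4442/0.8500 = 0.5226
Terminal stock prices: S_uu = 337.5, S_ud = 146.2, S_dd = 63.38
Terminal payoffs (K − S): max(-153.5, 0) = 0, max(37.75, 0) = 37.75, max(120.6, 0) = 120.6
Node u (S = 225): continuation = e^(−0.09)·[0.5226·0.0000 + 0.4774·37.7500] = 16.4722; exercise value = 0.0000 ≤ continuation, so V_u = 16.4722
Node d (S = 97.5): continuation = e^(−0.09)·[0.5226·37.7500 + 0.4774·120.6250] = 70.6633; exercise value = 86.5000 > continuation, so V_d = 86.5000 (exercise)
Node 0 (S = 150): continuation = e^(−0.09)·[0.5226·16.4722 + 0.4774·86.5000] = 45.6110; exercise value = 34.0000 ≤ continuation, so V_0 = 45.6110

$45.61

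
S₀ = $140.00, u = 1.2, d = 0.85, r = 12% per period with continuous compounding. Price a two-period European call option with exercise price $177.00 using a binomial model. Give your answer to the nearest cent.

$12.16

Risk-neutral probability p = (e^0.12 − 0.85)/(1.2 − 0.85) = 0.2775/0.3500 = 0.7928
Terminal stock prices: S_uu = 201.6, S_ud = 142.8, S_dd = 101.1
Terminal payoffs (S − K): max(24.6, 0) = 24.6, max(-34.2, 0) = 0, max(-75.85, 0) = 0
Node u (S = 168): V_u = e^(−0.12)·[0.7928·24.6000 + 0.2072·0.0000] = 17.2986
Node d (S = 119): V_d = e^(−0.12)·[0.7928·0.0000 + 0.2072·0.0000] = 0.0000
Node 0 (S = 140): V_0 = e^(−0.12)·[0.7928·17.2986 + 0.2072·0.0000] = 12.1642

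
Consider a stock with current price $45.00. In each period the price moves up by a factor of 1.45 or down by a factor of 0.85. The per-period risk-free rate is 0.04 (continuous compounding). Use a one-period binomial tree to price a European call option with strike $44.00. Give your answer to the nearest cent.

$6.49

Risk-neutral probability p = (e^0.04 − 0.85)/(1.45 − 0.85) = 0.1908/0.6000 = 0.3180
Terminal stock prices: S_u = 65.25, S_d = 38.25
Terminal payoffs (S − K): max(21.25, 0) = 21.25, max(-5.75, 0) = 0
Node 0 (S = 45): V_0 = e^(−0.04)·[0.3180·21.2500 + 0.6820·0.0000] = 6.4929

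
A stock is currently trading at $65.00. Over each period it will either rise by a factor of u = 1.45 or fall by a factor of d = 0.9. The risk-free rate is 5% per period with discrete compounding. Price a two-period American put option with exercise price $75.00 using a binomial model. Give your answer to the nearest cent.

Risk-neutral probability p = (1 + 0.05 − 0.9)/(1.45 − 0.9) = 0.1500/0.5500 = 0.2727
Terminal stock prices: S_uu = 136.7, S_ud = 84.83, S_dd = 52.65
Terminal payoffs (K − S): max(-61.66, 0) = 0, max(-9.825, 0) = 0, max(22.35, 0) = 22.35
Node u (S = 94.25): continuation = 1/1.05·[0.2727·0.0000 + 0.7273·0.0000] = 0.0000; exercise value = 0.0000 ≤ continuation, so V_u = 0.0000
Node d (S = 58.5): continuation = 1/1.05·[0.2727·0.0000 + 0.7273·22.3500] = 15.4805; exercise value = 16.5000 > continuation, so V_d = 16.5000 (exercise)
Node 0 (S = 65): continuation = 1/1.05·[0.2727·0.0000 + 0.7273·16.5000] = 11.4286; exercise value = 10.0000 ≤ continuation, so V_0 = 11.4286

$11.43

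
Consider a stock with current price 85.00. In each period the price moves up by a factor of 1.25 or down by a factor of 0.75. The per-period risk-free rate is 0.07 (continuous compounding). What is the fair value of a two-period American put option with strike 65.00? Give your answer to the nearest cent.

1.88

Risk-neutral probability p = (e^0.07 − 0.75)/(1.25 − 0.75) = 0.3225/0.5000 = 0.6450
Terminal stock prices: S_uu = 132.8, S_ud = 79.69, S_dd = 47.81
Terminal payoffs (K − S): max(-67.81, 0) = 0, max(-14.69, 0) = 0, max(17.19, 0) = 17.19
Node u (S = 106.2): continuation = e^(−0.07)·[0.6450·0.0000 + 0.3550·0.0000] = 0.0000; exercise value = 0.0000 ≤ continuation, so V_u = 0.0000
Node d (S = 63.75): continuation = e^(−0.07)·[0.6450·0.0000 + 0.3550·17.1875] = 5.6888; exercise value = 1.2500 ≤ continuation, so V_d = 5.6888
Node 0 (S = 85): continuation = e^(−0.07)·[0.6450·0.0000 + 0.3550·5.6888] = 1.8829; exercise value = 0.0000 ≤ continuation, so V_0 = 1.8829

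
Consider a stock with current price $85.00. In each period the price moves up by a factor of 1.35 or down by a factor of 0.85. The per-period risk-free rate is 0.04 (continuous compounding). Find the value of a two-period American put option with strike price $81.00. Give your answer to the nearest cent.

$6.91

Risk-neutral probability p = (e^0.04 − 0.85)/(1.35 − 0.85) = 0.1908/0.5000 = 0.3816
Terminal stock prices: S_uu = 154.9, S_ud = 97.54, S_dd = 61.41
Terminal payoffs (K − S): max(-73.91, 0) = 0, max(-16.54, 0) = 0, max(19.59, 0) = 19.59
Node u (S = 114.8): continuation = e^(−0.04)·[0.3816·0.0000 + 0.6184·0.0000] = 0.0000; exercise value = 0.0000 ≤ continuation, so V_u = 0.0000
Node d (S = 72.25): continuation = e^(−0.04)·[0.3816·0.0000 + 0.6184·19.5875] = 11.6376; exercise value = 8.7500 ≤ continuation, so V_d = 11.6376
Node 0 (S = 85): continuation = e^(−0.04)·[0.3816·0.0000 + 0.6184·11.6376] = 6.9142; exercise value = 0.0000 ≤ continuation, so V_0 = 6.9142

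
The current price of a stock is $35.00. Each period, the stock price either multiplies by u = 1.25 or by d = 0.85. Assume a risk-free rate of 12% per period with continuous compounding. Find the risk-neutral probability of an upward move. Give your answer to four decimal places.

Risk-neutral probability p = (e^0.12 − 0.85)/(1.25 − 0.85) = 0.2775/0.4000 = 0.6937

p = 0.6937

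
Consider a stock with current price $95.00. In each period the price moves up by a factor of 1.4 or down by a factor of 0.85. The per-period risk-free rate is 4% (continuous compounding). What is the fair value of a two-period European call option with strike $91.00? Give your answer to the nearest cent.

$19.80

Risk-neutral probability p = (e^0.04 − 0.85)/(1.4 − 0.85) = 0.1908/0.5500 = 0.3469
Terminal stock prices: S_uu = 186.2, S_ud = 113, S_dd = 68.64
Terminal payoffs (S − K): max(95.2, 0) = 95.2, max(22.05, 0) = 22.05, max(-22.36, 0) = 0
Node u (S = 133): V_u = e^(−0.04)·[0.3469·95.2000 + 0.6531·22.0500] = 45.5682
Node d (S = 80.75): V_d = e^(−0.04)·[0.3469·22.0500 + 0.6531·0.0000] = 7.3498
Node 0 (S = 95): V_0 = e^(−0.04)·[0.3469·45.5682 + 0.6531·7.3498] = 19.8008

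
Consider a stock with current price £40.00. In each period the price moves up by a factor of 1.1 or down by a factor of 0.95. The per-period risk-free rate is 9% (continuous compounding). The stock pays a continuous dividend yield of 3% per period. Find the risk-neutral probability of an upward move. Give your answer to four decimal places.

Per-period risk-free factor R = e^0.09 = 1.0942; dividend-adjusted growth = e^(0.09−0.03) = 1.0618.
Risk-neutral probability p = (1.0618 − 0.95)/(1.1 − 0.95) = 0.1118/0.1500 = 0.7456

p = 0.7456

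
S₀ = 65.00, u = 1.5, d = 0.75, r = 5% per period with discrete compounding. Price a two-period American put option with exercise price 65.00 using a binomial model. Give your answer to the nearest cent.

9.29

Risk-neutral probability p = (1 + 0.05 − 0.75)/(1.5 − 0.75) = 0.3000/0.7500 = 0.4000
Terminal stock prices: S_uu = 146.2, S_ud = 73.12, S_dd = 36.56
Terminal payoffs (K − S): max(-81.25, 0) = 0, max(-8.125, 0) = 0, max(28.44, 0) = 28.44
Node u (S = 97.5): continuation = 1/1.05·[0.4000·0.0000 + 0.6000·0.0000] = 0.0000; exercise value = 0.0000 ≤ continuation, so V_u = 0.0000
Node d (S = 48.75): continuation = 1/1.05·[0.4000·0.0000 + 0.6000·28.4375] = 16.2500; exercise value = 16.2500 ≤ continuation, so V_d = 16.2500
Node 0 (S = 65): continuation = 1/1.05·[0.4000·0.0000 + 0.6000·16.2500] = 9.2857; exercise value = 0.0000 ≤ continuation, so V_0 = 9.2857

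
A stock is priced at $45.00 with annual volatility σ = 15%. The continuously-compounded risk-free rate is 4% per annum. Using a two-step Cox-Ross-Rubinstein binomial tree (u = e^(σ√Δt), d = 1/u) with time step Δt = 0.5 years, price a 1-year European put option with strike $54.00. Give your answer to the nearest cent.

CRR parameters: u = e^(σ√Δt) = e^(0.15·√0.5) = 1.1119, d = 1/u = 0.8994
Per-period rate: rΔt = 0.04·0.5 = 0.02, so R = e^0.02 = 1.0202
Risk-neutral probability p = (e^0.02 − 0.8994)/(1.1119 − 0.8994) = 0.1208/0.2125 = 0.5686
Terminal stock prices: S_uu = 55.63, S_ud = 45, S_dd = 36.4
Terminal payoffs (K − S): max(-1.634, 0) = 0, max(9, 0) = 9, max(17.6, 0) = 17.6
Node u (S = 50.04): V_u = e^(−0.02)·[0.5686·0.0000 + 0.4314·9.0000] = 3.8061
Node d (S = 40.47): V_d = e^(−0.02)·[0.5686·9.0000 + 0.4314·17.6014] = 12.4593
Node 0 (S = 45): V_0 = e^(−0.02)·[0.5686·3.8061 + 0.4314·12.4593] = 7.3901

$7.39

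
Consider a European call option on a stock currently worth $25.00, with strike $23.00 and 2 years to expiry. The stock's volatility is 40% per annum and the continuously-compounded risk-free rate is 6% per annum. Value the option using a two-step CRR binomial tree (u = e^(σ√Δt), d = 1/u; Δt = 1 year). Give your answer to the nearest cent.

$7.46

CRR parameters: u = e^(σ√Δt) = e^(0.4·√1) = 1.4918, d = 1/u = 0.6703
Per-period rate: rΔt = 0.06·1 = 0.06, so R = e^0.06 = 1.0618
Risk-neutral probability p = (e^0.06 − 0.6703)/(1.4918 − 0.6703) = 0.3915/0.8215 = 0.4766
Terminal stock prices: S_uu = 55.64, S_ud = 25, S_dd = 11.23
Terminal payoffs (S − K): max(32.64, 0) = 32.64, max(2, 0) = 2, max(-11.77, 0) = 0
Node u (S = 37.3): V_u = e^(−0.06)·[0.4766·32.6385 + 0.5234·2.0000] = 15.6350
Node d (S = 16.76): V_d = e^(−0.06)·[0.4766·2.0000 + 0.5234·0.0000] = 0.8977
Node 0 (S = 25): V_0 = e^(−0.06)·[0.4766·15.6350 + 0.5234·0.8977] = 7.4600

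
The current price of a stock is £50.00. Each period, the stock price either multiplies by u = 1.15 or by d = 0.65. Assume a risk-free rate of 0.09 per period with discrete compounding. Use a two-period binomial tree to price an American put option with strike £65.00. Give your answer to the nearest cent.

Risk-neutral probability p = (1 + 0.09 − 0.65)/(1.15 − 0.65) = 0.4400/0.5000 = 0.8800
Terminal stock prices: S_uu = 66.12, S_ud = 37.38, S_dd = 21.13
Terminal payoffs (K − S): max(-1.125, 0) = 0, max(27.62, 0) = 27.62, max(43.88, 0) = 43.88
Node u (S = 57.5): continuation = 1/1.09·[0.8800·0.0000 + 0.1200·27.6250] = 3.0413; exercise value = 7.5000 > continuation, so V_u = 7.5000 (exercise)
Node d (S = 32.5): continuation = 1/1.09·[0.8800·27.6250 + 0.1200·43.8750] = 27.1330; exercise value = 32.5000 > continuation, so V_d = 32.5000 (exercise)
Node 0 (S = 50): continuation = 1/1.09·[0.8800·7.5000 + 0.1200·32.5000] = 9.6330; exercise value = 15.0000 > continuation, so V_0 = 15.0000 (exercise)

£15.00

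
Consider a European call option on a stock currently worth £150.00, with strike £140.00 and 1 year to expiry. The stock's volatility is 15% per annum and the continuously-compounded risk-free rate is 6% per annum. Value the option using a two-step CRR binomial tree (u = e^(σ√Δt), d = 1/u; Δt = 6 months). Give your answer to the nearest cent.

CRR parameters: u = e^(σ√Δt) = e^(0.15·√0.5) = 1.1119, d = 1/u = 0.8994
Per-period rate: rΔt = 0.06·0.5 = 0.03, so R = e^0.03 = 1.0305
Risk-neutral probability p = (e^0.03 − 0.8994)/(1.1119 − 0.8994) = 0.1311/0.2125 = 0.6168
Terminal stock prices: S_uu = 185.4, S_ud = 150, S_dd = 121.3
Terminal payoffs (S − K): max(45.45, 0) = 45.45, max(10, 0) = 10, max(-18.67, 0) = 0
Node u (S = 166.8): V_u = e^(−0.03)·[0.6168·45.4467 + 0.3832·10.0000] = 30.9219
Node d (S = 134.9): V_d = e^(−0.03)·[0.6168·10.0000 + 0.3832·0.0000] = 5.9857
Node 0 (S = 150): V_0 = e^(−0.03)·[0.6168·30.9219 + 0.3832·5.9857] = 20.7350

£20.73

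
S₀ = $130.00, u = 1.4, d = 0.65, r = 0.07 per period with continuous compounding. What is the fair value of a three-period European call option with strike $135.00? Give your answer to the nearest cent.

$42.45

Risk-neutral probability p = (e^0.07 − 0.65)/(1.4 − 0.65) = 0.4225/0.7500 = 0.5633
Terminal stock prices: S_uuu = 356.7, S_uud = 165.6, S_udd = 76.9, S_ddd = 35.7
Terminal payoffs (S − K): max(221.7, 0) = 221.7, max(30.62, 0) = 30.62, max(-58.1, 0) = 0, max(-99.3, 0) = 0
Node uu (S = 254.8): V_uu = e^(−0.07)·[0.5633·221.7200 + 0.4367·30.6200] = 128.9268
Node ud (S = 118.3): V_ud = e^(−0.07)·[0.5633·30.6200 + 0.4367·0.0000] = 16.0834
Node dd (S = 54.93): V_dd = e^(−0.07)·[0.5633·0.0000 + 0.4367·0.0000] = 0.0000
Node u (S = 182): V_u = e^(−0.07)·[0.5633·128.9268 + 0.4367·16.0834] = 74.2681
Node d (S = 84.5): V_d = e^(−0.07)·[0.5633·16.0834 + 0.4367·0.0000] = 8.4480
Node 0 (S = 130): V_0 = e^(−0.07)·[0.5633·74.2681 + 0.4367·8.4480] = 42.4494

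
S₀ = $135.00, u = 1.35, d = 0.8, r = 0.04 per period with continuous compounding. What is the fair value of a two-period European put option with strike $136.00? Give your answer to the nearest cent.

Risk-neutral probability p = (e^0.04 − 0.8)/(1.35 − 0.8) = 0.2408/0.5500 = 0.4378
Terminal stock prices: S_uu = 246, S_ud = 145.8, S_dd = 86.4
Terminal payoffs (K − S): max(-110, 0) = 0, max(-9.8, 0) = 0, max(49.6, 0) = 49.6
Node u (S = 182.2): V_u = e^(−0.04)·[0.4378·0.0000 + 0.5622·0.0000] = 0.0000
Node d (S = 108): V_d = e^(−0.04)·[0.4378·0.0000 + 0.5622·49.6000] = 26.7899
Node 0 (S = 135): V_0 = e^(−0.04)·[0.4378·0.0000 + 0.5622·26.7899] = 14.4698

$14.47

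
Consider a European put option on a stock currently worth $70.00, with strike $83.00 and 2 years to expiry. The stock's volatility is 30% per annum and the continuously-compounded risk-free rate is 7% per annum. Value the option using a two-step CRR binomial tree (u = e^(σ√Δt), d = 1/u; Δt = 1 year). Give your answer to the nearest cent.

CRR parameters: u = e^(σ√Δt) = e^(0.3·√1) = 1.3499, d = 1/u = 0.7408
Per-period rate: rΔt = 0.07·1 = 0.07, so R = e^0.07 = 1.0725
Risk-neutral probability p = (e^0.07 − 0.7408)/(1.3499 − 0.7408) = 0.3317/0.6090 = 0.5446
Terminal stock prices: S_uu = 127.5, S_ud = 70, S_dd = 38.42
Terminal payoffs (K − S): max(-44.55, 0) = 0, max(13, 0) = 13, max(44.58, 0) = 44.58
Node u (S = 94.49): V_u = e^(−0.07)·[0.5446·0.0000 + 0.4554·13.0000] = 5.5198
Node d (S = 51.86): V_d = e^(−0.07)·[0.5446·13.0000 + 0.4554·44.5832] = 25.5314
Node 0 (S = 70): V_0 = e^(−0.07)·[0.5446·5.5198 + 0.4554·25.5314] = 13.6436

$13.64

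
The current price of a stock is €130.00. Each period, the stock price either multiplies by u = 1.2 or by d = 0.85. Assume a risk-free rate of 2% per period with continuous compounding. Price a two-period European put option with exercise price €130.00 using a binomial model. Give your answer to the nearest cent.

Risk-neutral probability p = (e^0.02 − 0.85)/(1.2 − 0.85) = 0.1702/0.3500 = 0.4863
Terminal stock prices: S_uu = 187.2, S_ud = 132.6, S_dd = 93.92
Terminal payoffs (K − S): max(-57.2, 0) = 0, max(-2.6, 0) = 0, max(36.08, 0) = 36.08
Node u (S = 156): V_u = e^(−0.02)·[0.4863·0.0000 + 0.5137·0.0000] = 0.0000
Node d (S = 110.5): V_d = e^(−0.02)·[0.4863·0.0000 + 0.5137·36.0750] = 18.1651
Node 0 (S = 130): V_0 = e^(−0.02)·[0.4863·0.0000 + 0.5137·18.1651] = 9.1468

€9.15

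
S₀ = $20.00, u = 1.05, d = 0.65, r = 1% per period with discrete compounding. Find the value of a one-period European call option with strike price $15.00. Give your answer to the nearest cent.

Risk-neutral probability p = (1 + 0.01 − 0.65)/(1.05 − 0.65) = 0.3600/0.4000 = 0.9000
Terminal stock prices: S_u = 21, S_d = 13
Terminal payoffs (S − K): max(6, 0) = 6, max(-2, 0) = 0
Node 0 (S = 20): V_0 = 1/1.01·[0.9000·6.0000 + 0.1000·0.0000] = 5.3465

$5.35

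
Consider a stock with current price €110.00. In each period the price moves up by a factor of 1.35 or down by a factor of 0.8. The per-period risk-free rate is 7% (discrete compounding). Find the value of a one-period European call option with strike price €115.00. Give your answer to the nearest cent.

Risk-neutral probability p = (1 + 0.07 − 0.8)/(1.35 − 0.8) = 0.2700/0.5500 = 0.4909
Terminal stock prices: S_u = 148.5, S_d = 88
Terminal payoffs (S − K): max(33.5, 0) = 33.5, max(-27, 0) = 0
Node 0 (S = 110): V_0 = 1/1.07·[0.4909·33.5000 + 0.5091·0.0000] = 15.3696

€15.37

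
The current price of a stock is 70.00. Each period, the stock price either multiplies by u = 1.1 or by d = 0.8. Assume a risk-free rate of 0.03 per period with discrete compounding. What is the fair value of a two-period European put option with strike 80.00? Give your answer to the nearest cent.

8.01

Risk-neutral probability p = (1 + 0.03 − 0.8)/(1.1 − 0.8) = 0.2300/0.3000 = 0.7667
Terminal stock prices: S_uu = 84.7, S_ud = 61.6, S_dd = 44.8
Terminal payoffs (K − S): max(-4.7, 0) = 0, max(18.4, 0) = 18.4, max(35.2, 0) = 35.2
Node u (S = 77): V_u = 1/1.03·[0.7667·0.0000 + 0.2333·18.4000] = 4.1683
Node d (S = 56): V_d = 1/1.03·[0.7667·18.4000 + 0.2333·35.2000] = 21.6699
Node 0 (S = 70): V_0 = 1/1.03·[0.7667·4.1683 + 0.2333·21.6699] = 8.0116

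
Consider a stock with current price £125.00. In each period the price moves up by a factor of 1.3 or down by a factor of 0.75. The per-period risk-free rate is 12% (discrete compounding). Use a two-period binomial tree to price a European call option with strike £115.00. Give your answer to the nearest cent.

£37.14

Risk-neutral probability p = (1 + 0.12 − 0.75)/(1.3 − 0.75) = 0.3700/0.5500 = 0.6727
Terminal stock prices: S_uu = 211.3, S_ud = 121.9, S_dd = 70.31
Terminal payoffs (S − K): max(96.25, 0) = 96.25, max(6.875, 0) = 6.875, max(-44.69, 0) = 0
Node u (S = 162.5): V_u = 1/1.12·[0.6727·96.2500 + 0.3273·6.8750] = 59.8214
Node d (S = 93.75): V_d = 1/1.12·[0.6727·6.8750 + 0.3273·0.0000] = 4.1295
Node 0 (S = 125): V_0 = 1/1.12·[0.6727·59.8214 + 0.3273·4.1295] = 37.1384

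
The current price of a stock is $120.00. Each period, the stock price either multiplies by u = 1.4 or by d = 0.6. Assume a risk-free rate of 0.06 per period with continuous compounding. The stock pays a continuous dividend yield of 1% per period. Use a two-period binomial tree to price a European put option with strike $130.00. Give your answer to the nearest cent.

Per-period risk-free factor R = e^0.06 = 1.0618; dividend-adjusted growth = e^(0.06−0.01) = 1.0513.
Risk-neutral probability p = (1.0513 − 0.6)/(1.4 − 0.6) = 0.4513/0.8000 = 0.5641
Terminal stock prices: S_uu = 235.2, S_ud = 100.8, S_dd = 43.2
Terminal payoffs (K − S): max(-105.2, 0) = 0, max(29.2, 0) = 29.2, max(86.8, 0) = 86.8
Node u (S = 168): V_u = e^(−0.06)·[0.5641·0.0000 + 0.4359·29.2000] = 11.9873
Node d (S = 72): V_d = e^(−0.06)·[0.5641·29.2000 + 0.4359·86.8000] = 51.1458
Node 0 (S = 120): V_0 = e^(−0.06)·[0.5641·11.9873 + 0.4359·51.1458] = 27.3648

$27.36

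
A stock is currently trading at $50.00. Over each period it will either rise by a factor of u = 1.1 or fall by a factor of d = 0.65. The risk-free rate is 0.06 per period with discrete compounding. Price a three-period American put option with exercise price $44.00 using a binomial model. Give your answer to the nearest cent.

$1.85

Risk-neutral probability p = (1 + 0.06 − 0.65)/(1.1 − 0.65) = 0.4100/0.4500 = 0.9111
Terminal stock prices: S_uuu = 66.55, S_uud = 39.33, S_udd = 23.24, S_ddd = 13.73
Terminal payoffs (K − S): max(-22.55, 0) = 0, max(4.675, 0) = 4.675, max(20.76, 0) = 20.76, max(30.27, 0) = 30.27
Node uu (S = 60.5): continuation = 1/1.06·[0.9111·0.0000 + 0.0889·4.6750] = 0.3920; exercise value = 0.0000 ≤ continuation, so V_uu = 0.3920
Node ud (S = 35.75): continuation = 1/1.06·[0.9111·4.6750 + 0.0889·20.7625] = 5.7594; exercise value = 8.2500 > continuation, so V_ud = 8.2500 (exercise)
Node dd (S = 21.13): continuation = 1/1.06·[0.9111·20.7625 + 0.0889·30.2687] = 20.3844; exercise value = 22.8750 > continuation, so V_dd = 22.8750 (exercise)
Node u (S = 55): continuation = 1/1.06·[0.9111·0.3920 + 0.0889·8.2500] = 1.0288; exercise value = 0.0000 ≤ continuation, so V_u = 1.0288
Node d (S = 32.5): continuation = 1/1.06·[0.9111·8.2500 + 0.0889·22.8750] = 9.0094; exercise value = 11.5000 > continuation, so V_d = 11.5000 (exercise)
Node 0 (S = 50): continuation = 1/1.06·[0.9111·1.0288 + 0.0889·11.5000] = 1.8486; exercise value = 0.0000 ≤ continuation, so V_0 = 1.8486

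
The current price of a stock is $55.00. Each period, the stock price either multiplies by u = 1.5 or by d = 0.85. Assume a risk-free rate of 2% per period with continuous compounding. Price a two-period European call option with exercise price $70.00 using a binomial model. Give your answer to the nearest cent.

Risk-neutral probability p = (e^0.02 − 0.85)/(1.5 − 0.85) = 0.1702/0.6500 = 0.2618
Terminal stock prices: S_uu = 123.8, S_ud = 70.12, S_dd = 39.74
Terminal payoffs (S − K): max(53.75, 0) = 53.75, max(0.125, 0) = 0.125, max(-30.26, 0) = 0
Node u (S = 82.5): V_u = e^(−0.02)·[0.2618·53.7500 + 0.7382·0.1250] = 13.8861
Node d (S = 46.75): V_d = e^(−0.02)·[0.2618·0.1250 + 0.7382·0.0000] = 0.0321
Node 0 (S = 55): V_0 = e^(−0.02)·[0.2618·13.8861 + 0.7382·0.0321] = 3.5873

$3.59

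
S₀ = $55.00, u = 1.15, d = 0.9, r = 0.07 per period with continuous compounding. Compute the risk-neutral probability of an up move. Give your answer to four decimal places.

Risk-neutral probability p = (e^0.07 − 0.9)/(1.15 − 0.9) = 0.1725/0.2500 = 0.6900

p = 0.6900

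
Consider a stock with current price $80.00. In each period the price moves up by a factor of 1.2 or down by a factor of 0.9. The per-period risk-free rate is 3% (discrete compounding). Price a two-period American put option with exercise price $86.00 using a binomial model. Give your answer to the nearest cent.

Risk-neutral probability p = (1 + 0.03 − 0.9)/(1.2 − 0.9) = 0.1300/0.3000 = 0.4333
Terminal stock prices: S_uu = 115.2, S_ud = 86.4, S_dd = 64.8
Terminal payoffs (K − S): max(-29.2, 0) = 0, max(-0.4, 0) = 0, max(21.2, 0) = 21.2
Node u (S = 96): continuation = 1/1.03·[0.4333·0.0000 + 0.5667·0.0000] = 0.0000; exercise value = 0.0000 ≤ continuation, so V_u = 0.0000
Node d (S = 72): continuation = 1/1.03·[0.4333·0.0000 + 0.5667·21.2000] = 11.6634; exercise value = 14.0000 > continuation, so V_d = 14.0000 (exercise)
Node 0 (S = 80): continuation = 1/1.03·[0.4333·0.0000 + 0.5667·14.0000] = 7.7023; exercise value = 6.0000 ≤ continuation, so V_0 = 7.7023

$7.70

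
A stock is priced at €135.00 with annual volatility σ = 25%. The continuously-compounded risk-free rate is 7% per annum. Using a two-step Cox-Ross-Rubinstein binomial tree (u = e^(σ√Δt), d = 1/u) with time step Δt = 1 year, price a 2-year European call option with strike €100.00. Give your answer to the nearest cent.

CRR parameters: u = e^(σ√Δt) = e^(0.25·√1) = 1.2840, d = 1/u = 0.7788
Per-period rate: rΔt = 0.07·1 = 0.07, so R = e^0.07 = 1.0725
Risk-neutral probability p = (e^0.07 − 0.7788)/(1.2840 − 0.7788) = 0.2937/0.5052 = 0.5813
Terminal stock prices: S_uu = 222.6, S_ud = 135, S_dd = 81.88
Terminal payoffs (S − K): max(122.6, 0) = 122.6, max(35, 0) = 35, max(-18.12, 0) = 0
Node u (S = 173.3): V_u = e^(−0.07)·[0.5813·122.5774 + 0.4187·35.0000] = 80.1040
Node d (S = 105.1): V_d = e^(−0.07)·[0.5813·35.0000 + 0.4187·0.0000] = 18.9713
Node 0 (S = 135): V_0 = e^(−0.07)·[0.5813·80.1040 + 0.4187·18.9713] = 50.8250

€50.83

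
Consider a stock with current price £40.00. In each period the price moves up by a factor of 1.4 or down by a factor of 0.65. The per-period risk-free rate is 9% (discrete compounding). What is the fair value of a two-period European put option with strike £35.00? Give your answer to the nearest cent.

Risk-neutral probability p = (1 + 0.09 − 0.65)/(1.4 − 0.65) = 0.4400/0.7500 = 0.5867
Terminal stock prices: S_uu = 78.4, S_ud = 36.4, S_dd = 16.9
Terminal payoffs (K − S): max(-43.4, 0) = 0, max(-1.4, 0) = 0, max(18.1, 0) = 18.1
Node u (S = 56): V_u = 1/1.09·[0.5867·0.0000 + 0.4133·0.0000] = 0.0000
Node d (S = 26): V_d = 1/1.09·[0.5867·0.0000 + 0.4133·18.1000] = 6.8636
Node 0 (S = 40): V_0 = 1/1.09·[0.5867·0.0000 + 0.4133·6.8636] = 2.6027

£2.60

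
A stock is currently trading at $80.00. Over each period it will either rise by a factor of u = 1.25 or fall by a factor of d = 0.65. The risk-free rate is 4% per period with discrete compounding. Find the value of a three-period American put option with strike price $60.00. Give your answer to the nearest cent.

Risk-neutral probability p = (1 + 0.04 − 0.65)/(1.25 − 0.65) = 0.3900/0.6000 = 0.6500
Terminal stock prices: S_uuu = 156.2, S_uud = 81.25, S_udd = 42.25, S_ddd = 21.97
Terminal payoffs (K − S): max(-96.25, 0) = 0, max(-21.25, 0) = 0, max(17.75, 0) = 17.75, max(38.03, 0) = 38.03
Node uu (S = 125): continuation = 1/1.04·[0.6500·0.0000 + 0.3500·0.0000] = 0.0000; exercise value = 0.0000 ≤ continuation, so V_uu = 0.0000
Node ud (S = 65): continuation = 1/1.04·[0.6500·0.0000 + 0.3500·17.7500] = 5.9736; exercise value = 0.0000 ≤ continuation, so V_ud = 5.9736
Node dd (S = 33.8): continuation = 1/1.04·[0.6500·17.7500 + 0.3500·38.0300] = 23.8923; exercise value = 26.2000 > continuation, so V_dd = 26.2000 (exercise)
Node u (S = 100): continuation = 1/1.04·[0.6500·0.0000 + 0.3500·5.9736] = 2.0103; exercise value = 0.0000 ≤ continuation, so V_u = 2.0103
Node d (S = 52): continuation = 1/1.04·[0.6500·5.9736 + 0.3500·26.2000] = 12.5508; exercise value = 8.0000 ≤ continuation, so V_d = 12.5508
Node 0 (S = 80): continuation = 1/1.04·[0.6500·2.0103 + 0.3500·12.5508] = 5.4803; exercise value = 0.0000 ≤ continuation, so V_0 = 5.4803

$5.48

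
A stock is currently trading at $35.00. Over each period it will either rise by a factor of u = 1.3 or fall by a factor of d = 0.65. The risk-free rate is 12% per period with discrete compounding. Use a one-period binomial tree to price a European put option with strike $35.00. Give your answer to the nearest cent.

$3.03

Risk-neutral probability p = (1 + 0.12 − 0.65)/(1.3 − 0.65) = 0.4700/0.6500 = 0.7231
Terminal stock prices: S_u = 45.5, S_d = 22.75
Terminal payoffs (K − S): max(-10.5, 0) = 0, max(12.25, 0) = 12.25
Node 0 (S = 35): V_0 = 1/1.12·[0.7231·0.0000 + 0.2769·12.2500] = 3.0288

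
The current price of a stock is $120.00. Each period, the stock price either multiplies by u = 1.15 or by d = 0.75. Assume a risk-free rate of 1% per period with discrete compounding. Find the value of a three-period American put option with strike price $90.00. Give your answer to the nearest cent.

$4.61

Risk-neutral probability p = (1 + 0.01 − 0.75)/(1.15 − 0.75) = 0.2600/0.4000 = 0.6500
Terminal stock prices: S_uuu = 182.5, S_uud = 119, S_udd = 77.62, S_ddd = 50.62
Terminal payoffs (K − S): max(-92.5, 0) = 0, max(-29.02, 0) = 0, max(12.38, 0) = 12.38, max(39.38, 0) = 39.38
Node uu (S = 158.7): continuation = 1/1.01·[0.6500·0.0000 + 0.3500·0.0000] = 0.0000; exercise value = 0.0000 ≤ continuation, so V_uu = 0.0000
Node ud (S = 103.5): continuation = 1/1.01·[0.6500·0.0000 + 0.3500·12.3750] = 4.2884; exercise value = 0.0000 ≤ continuation, so V_ud = 4.2884
Node dd (S = 67.5): continuation = 1/1.01·[0.6500·12.3750 + 0.3500·39.3750] = 21.6089; exercise value = 22.5000 > continuation, so V_dd = 22.5000 (exercise)
Node u (S = 138): continuation = 1/1.01·[0.6500·0.0000 + 0.3500·4.2884] = 1.4861; exercise value = 0.0000 ≤ continuation, so V_u = 1.4861
Node d (S = 90): continuation = 1/1.01·[0.6500·4.2884 + 0.3500·22.5000] = 10.5569; exercise value = 0.0000 ≤ continuation, so V_d = 10.5569
Node 0 (S = 120): continuation = 1/1.01·[0.6500·1.4861 + 0.3500·10.5569] = 4.6147; exercise value = 0.0000 ≤ continuation, so V_0 = 4.6147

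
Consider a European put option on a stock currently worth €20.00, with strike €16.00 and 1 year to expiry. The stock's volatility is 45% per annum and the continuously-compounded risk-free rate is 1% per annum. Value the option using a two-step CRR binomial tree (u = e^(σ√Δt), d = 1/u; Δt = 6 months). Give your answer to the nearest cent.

CRR parameters: u = e^(σ√Δt) = e^(0.45·√0.5) = 1.3746, d = 1/u = 0.7275
Per-period rate: rΔt = 0.01·0.5 = 0.005, so R = e^0.005 = 1.0050
Risk-neutral probability p = (e^0.005 − 0.7275)/(1.3746 − 0.7275) = 0.2776/0.6472 = 0.4289
Terminal stock prices: S_uu = 37.79, S_ud = 20, S_dd = 10.58
Terminal payoffs (K − S): max(-21.79, 0) = 0, max(-4, 0) = 0, max(5.416, 0) = 5.416
Node u (S = 27.49): V_u = e^(−0.005)·[0.4289·0.0000 + 0.5711·0.0000] = 0.0000
Node d (S = 14.55): V_d = e^(−0.005)·[0.4289·0.0000 + 0.5711·5.4161] = 3.0779
Node 0 (S = 20): V_0 = e^(−0.005)·[0.4289·0.0000 + 0.5711·3.0779] = 1.7491

€1.75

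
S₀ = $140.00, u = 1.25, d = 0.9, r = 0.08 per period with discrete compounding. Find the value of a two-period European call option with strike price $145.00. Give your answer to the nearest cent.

$22.08

Risk-neutral probability p = (1 + 0.08 − 0.9)/(1.25 − 0.9) = 0.1800/0.3500 = 0.5143
Terminal stock prices: S_uu = 218.8, S_ud = 157.5, S_dd = 113.4
Terminal payoffs (S − K): max(73.75, 0) = 73.75, max(12.5, 0) = 12.5, max(-31.6, 0) = 0
Node u (S = 175): V_u = 1/1.08·[0.5143·73.7500 + 0.4857·12.5000] = 40.7407
Node d (S = 126): V_d = 1/1.08·[0.5143·12.5000 + 0.4857·0.0000] = 5.9524
Node 0 (S = 140): V_0 = 1/1.08·[0.5143·40.7407 + 0.4857·5.9524] = 22.0773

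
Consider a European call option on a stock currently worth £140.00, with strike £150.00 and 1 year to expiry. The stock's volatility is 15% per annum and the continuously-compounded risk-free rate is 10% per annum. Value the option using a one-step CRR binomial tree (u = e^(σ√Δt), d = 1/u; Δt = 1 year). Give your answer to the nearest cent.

CRR parameters: u = e^(σ√Δt) = e^(0.15·√1) = 1.1618, d = 1/u = 0.8607
Per-period rate: rΔt = 0.1·1 = 0.1, so R = e^0.1 = 1.1052
Risk-neutral probability p = (e^0.1 − 0.8607)/(1.1618 − 0.8607) = 0.2445/0.3011 = 0.8118
Terminal stock prices: S_u = 162.7, S_d = 120.5
Terminal payoffs (S − K): max(12.66, 0) = 12.66, max(-29.5, 0) = 0
Node 0 (S = 140): V_0 = e^(−0.1)·[0.8118·12.6568 + 0.1882·0.0000] = 9.2973

£9.30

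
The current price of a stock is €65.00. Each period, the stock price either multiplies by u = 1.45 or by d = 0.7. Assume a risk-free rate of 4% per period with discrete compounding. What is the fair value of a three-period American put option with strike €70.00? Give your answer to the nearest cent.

€16.28

Risk-neutral probability p = (1 + 0.04 − 0.7)/(1.45 − 0.7) = 0.3400/0.7500 = 0.4533
Terminal stock prices: S_uuu = 198.2, S_uud = 95.66, S_udd = 46.18, S_ddd = 22.29
Terminal payoffs (K − S): max(-128.2, 0) = 0, max(-25.66, 0) = 0, max(23.82, 0) = 23.82, max(47.71, 0) = 47.71
Node uu (S = 136.7): continuation = 1/1.04·[0.4533·0.0000 + 0.5467·0.0000] = 0.0000; exercise value = 0.0000 ≤ continuation, so V_uu = 0.0000
Node ud (S = 65.97): continuation = 1/1.04·[0.4533·0.0000 + 0.5467·23.8175] = 12.5195; exercise value = 4.0250 ≤ continuation, so V_ud = 12.5195
Node dd (S = 31.85): continuation = 1/1.04·[0.4533·23.8175 + 0.5467·47.7050] = 35.4577; exercise value = 38.1500 > continuation, so V_dd = 38.1500 (exercise)
Node u (S = 94.25): continuation = 1/1.04·[0.4533·0.0000 + 0.5467·12.5195] = 6.5807; exercise value = 0.0000 ≤ continuation, so V_u = 6.5807
Node d (S = 45.5): continuation = 1/1.04·[0.4533·12.5195 + 0.5467·38.1500] = 25.5104; exercise value = 24.5000 ≤ continuation, so V_d = 25.5104
Node 0 (S = 65): continuation = 1/1.04·[0.4533·6.5807 + 0.5467·25.5104] = 16.2778; exercise value = 5.0000 ≤ continuation, so V_0 = 16.2778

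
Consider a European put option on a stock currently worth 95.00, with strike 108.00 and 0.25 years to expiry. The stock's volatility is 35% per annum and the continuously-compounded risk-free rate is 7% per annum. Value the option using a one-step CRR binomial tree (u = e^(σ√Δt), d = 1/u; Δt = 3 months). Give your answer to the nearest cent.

CRR parameters: u = e^(σ√Δt) = e^(0.35·√0.25) = 1.1912, d = 1/u = 0.8395
Per-period rate: rΔt = 0.07·0.25 = 0.0175, so R = e^0.0175 = 1.0177
Risk-neutral probability p = (e^0.0175 − 0.8395)/(1.1912 − 0.8395) = 0.1782/0.3518 = 0.5065
Terminal stock prices: S_u = 113.2, S_d = 79.75
Terminal payoffs (K − S): max(-5.168, 0) = 0, max(28.25, 0) = 28.25
Node 0 (S = 95): V_0 = e^(−0.0175)·[0.5065·0.0000 + 0.4935·28.2516] = 13.6990

13.70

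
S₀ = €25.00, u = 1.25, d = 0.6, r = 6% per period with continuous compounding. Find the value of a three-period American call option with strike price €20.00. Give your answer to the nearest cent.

€9.90

Risk-neutral probability p = (e^0.06 − 0.6)/(1.25 − 0.6) = 0.4618/0.6500 = 0.7105
Terminal stock prices: S_uuu = 48.83, S_uud = 23.44, S_udd = 11.25, S_ddd = 5.4
Terminal payoffs (S − K): max(28.83, 0) = 28.83, max(3.438, 0) = 3.438, max(-8.75, 0) = 0, max(-14.6, 0) = 0
Node uu (S = 39.06): continuation = e^(−0.06)·[0.7105·28.8281 + 0.2895·3.4375] = 20.2272; exercise value = 19.0625 ≤ continuation, so V_uu = 20.2272
Node ud (S = 18.75): continuation = e^(−0.06)·[0.7105·3.4375 + 0.2895·0.0000] = 2.3002; exercise value = 0.0000 ≤ continuation, so V_ud = 2.3002
Node dd (S = 9): continuation = e^(−0.06)·[0.7105·0.0000 + 0.2895·0.0000] = 0.0000; exercise value = 0.0000 ≤ continuation, so V_dd = 0.0000
Node u (S = 31.25): continuation = e^(−0.06)·[0.7105·20.2272 + 0.2895·2.3002] = 14.1619; exercise value = 11.2500 ≤ continuation, so V_u = 14.1619
Node d (S = 15): continuation = e^(−0.06)·[0.7105·2.3002 + 0.2895·0.0000] = 1.5391; exercise value = 0.0000 ≤ continuation, so V_d = 1.5391
Node 0 (S = 25): continuation = e^(−0.06)·[0.7105·14.1619 + 0.2895·1.5391] = 9.8959; exercise value = 5.0000 ≤ continuation, so V_0 = 9.8959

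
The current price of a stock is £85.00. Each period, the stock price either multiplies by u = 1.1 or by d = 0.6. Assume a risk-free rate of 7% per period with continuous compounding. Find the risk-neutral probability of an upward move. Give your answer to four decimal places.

Risk-neutral probability p = (e^0.07 − 0.6)/(1.1 − 0.6) = 0.4725/0.5000 = 0.9450

p = 0.9450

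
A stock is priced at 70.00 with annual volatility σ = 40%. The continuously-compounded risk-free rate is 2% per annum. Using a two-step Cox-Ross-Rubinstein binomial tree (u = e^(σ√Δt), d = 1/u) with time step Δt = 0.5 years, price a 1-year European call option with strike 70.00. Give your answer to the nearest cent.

10.44

CRR parameters: u = e^(σ√Δt) = e^(0.4·√0.5) = 1.3269, d = 1/u = 0.7536
Per-period rate: rΔt = 0.02·0.5 = 0.01, so R = e^0.01 = 1.0101
Risk-neutral probability p = (e^0.01 − 0.7536)/(1.3269 − 0.7536) = 0.2564/0.5733 = 0.4473
Terminal stock prices: S_uu = 123.2, S_ud = 70, S_dd = 39.76
Terminal payoffs (S − K): max(53.25, 0) = 53.25, max(0, 0) = 0, max(-30.24, 0) = 0
Node u (S = 92.88): V_u = e^(−0.01)·[0.4473·53.2458 + 0.5527·0.0000] = 23.5793
Node d (S = 52.75): V_d = e^(−0.01)·[0.4473·0.0000 + 0.5527·0.0000] = 0.0000
Node 0 (S = 70): V_0 = e^(−0.01)·[0.4473·23.5793 + 0.5527·0.0000] = 10.4418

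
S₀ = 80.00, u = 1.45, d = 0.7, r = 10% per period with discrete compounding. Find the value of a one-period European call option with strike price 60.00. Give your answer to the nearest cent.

Risk-neutral probability p = (1 + 0.1 − 0.7)/(1.45 − 0.7) = 0.4000/0.7500 = 0.5333
Terminal stock prices: S_u = 116, S_d = 56
Terminal payoffs (S − K): max(56, 0) = 56, max(-4, 0) = 0
Node 0 (S = 80): V_0 = 1/1.1·[0.5333·56.0000 + 0.4667·0.0000] = 27.1515

27.15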